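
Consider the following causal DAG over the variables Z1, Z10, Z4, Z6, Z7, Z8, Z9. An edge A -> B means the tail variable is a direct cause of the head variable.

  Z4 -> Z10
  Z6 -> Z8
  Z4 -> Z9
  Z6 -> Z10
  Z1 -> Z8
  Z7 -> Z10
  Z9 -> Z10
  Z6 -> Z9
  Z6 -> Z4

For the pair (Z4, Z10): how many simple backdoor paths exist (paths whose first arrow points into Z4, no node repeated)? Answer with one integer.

A backdoor path from Z4 to Z10 is any simple undirected path whose first edge points into Z4 (i.e. leaves Z4 via a parent).
Parents of Z4: {Z6}.
Enumerating:
  P1: Z4 <- Z6 -> Z9 -> Z10
  P2: Z4 <- Z6 -> Z10
That exhausts the simple backdoor paths. Count: 2.

2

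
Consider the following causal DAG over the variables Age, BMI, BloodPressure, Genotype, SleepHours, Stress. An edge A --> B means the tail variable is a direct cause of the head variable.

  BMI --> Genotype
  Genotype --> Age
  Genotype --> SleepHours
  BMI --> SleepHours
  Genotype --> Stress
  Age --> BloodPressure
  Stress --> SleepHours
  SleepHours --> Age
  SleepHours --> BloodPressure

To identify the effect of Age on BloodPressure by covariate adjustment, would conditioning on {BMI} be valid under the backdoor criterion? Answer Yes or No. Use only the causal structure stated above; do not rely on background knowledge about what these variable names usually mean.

Backdoor paths from Age to BloodPressure (paths whose first edge points into Age):
  P1: Age <- Genotype <- BMI -> SleepHours -> BloodPressure
  P2: Age <- Genotype -> Stress -> SleepHours -> BloodPressure
  P3: Age <- Genotype -> SleepHours -> BloodPressure
  P4: Age <- SleepHours -> BloodPressure
Condition 1 (no descendant of Age in the set): holds — descendants of Age are {BloodPressure}; none are in {BMI}.
Condition 2 (every backdoor path blocked by {BMI}):
  P1: blocked at fork node BMI ∈ conditioning set.
  P2: open — no interior node is in the conditioning set.
  P3: open — no interior node is in the conditioning set.
  P4: open — no interior node is in the conditioning set.
{BMI} does not satisfy the backdoor criterion.

No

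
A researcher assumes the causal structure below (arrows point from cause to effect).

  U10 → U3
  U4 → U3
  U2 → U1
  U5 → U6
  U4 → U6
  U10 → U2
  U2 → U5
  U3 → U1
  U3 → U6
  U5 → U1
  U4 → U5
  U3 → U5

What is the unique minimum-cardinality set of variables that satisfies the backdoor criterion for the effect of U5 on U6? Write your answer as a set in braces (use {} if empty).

Variables eligible for adjustment (non-descendants of U5, excluding U5 and U6): {U10, U2, U3, U4}.
Backdoor paths from U5 to U6:
  P1: U5 <- U2 <- U10 -> U3 <- U4 -> U6
  P2: U5 <- U2 <- U10 -> U3 -> U6
  P3: U5 <- U2 -> U1 <- U3 <- U4 -> U6
  P4: U5 <- U2 -> U1 <- U3 -> U6
  P5: U5 <- U4 -> U3 -> U6
  P6: U5 <- U4 -> U6
  P7: U5 <- U3 <- U4 -> U6
  P8: U5 <- U3 -> U6
The empty set is not sufficient: P2 (U5 <- U2 <- U10 -> U3 -> U6) has no collider blocking it and no conditioned non-collider, so it is open.
Try {U3, U4}:
  P1: blocked at fork node U4 ∈ conditioning set.
  P2: blocked at chain node U3 ∈ conditioning set.
  P3: blocked at collider U1 (neither it nor any descendant is in the conditioning set).
  P4: blocked at collider U1 (neither it nor any descendant is in the conditioning set).
  P5: blocked at fork node U4 ∈ conditioning set.
  P6: blocked at fork node U4 ∈ conditioning set.
  P7: blocked at chain node U3 ∈ conditioning set.
  P8: blocked at fork node U3 ∈ conditioning set.
{U3, U4} contains no descendant of U5 and blocks every backdoor path.
Every element of {U3, U4} is needed (dropping U3 leaves P2 open; dropping U4 leaves P1 open), so no proper subset is valid.
Among all size-2 subsets of the eligible variables, only {U3, U4} blocks every backdoor path, so it is the unique smallest valid adjustment set.

{U3, U4}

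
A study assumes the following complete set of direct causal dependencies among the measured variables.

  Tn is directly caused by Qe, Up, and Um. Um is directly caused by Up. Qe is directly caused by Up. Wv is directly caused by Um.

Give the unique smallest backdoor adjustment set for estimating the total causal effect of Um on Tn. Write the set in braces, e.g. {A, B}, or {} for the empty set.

{Up}

Variables eligible for adjustment (non-descendants of Um, excluding Um and Tn): {Qe, Up}.
Backdoor paths from Um to Tn:
  P1: Um <- Up -> Qe -> Tn
  P2: Um <- Up -> Tn
The empty set is not sufficient: P1 (Um <- Up -> Qe -> Tn) has no collider blocking it and no conditioned non-collider, so it is open.
Try {Up}:
  P1: blocked at fork node Up ∈ conditioning set.
  P2: blocked at fork node Up ∈ conditioning set.
{Up} contains no descendant of Um and blocks every backdoor path.
No other singleton works — e.g. {Qe} leaves P2 open — so {Up} is the unique smallest valid adjustment set.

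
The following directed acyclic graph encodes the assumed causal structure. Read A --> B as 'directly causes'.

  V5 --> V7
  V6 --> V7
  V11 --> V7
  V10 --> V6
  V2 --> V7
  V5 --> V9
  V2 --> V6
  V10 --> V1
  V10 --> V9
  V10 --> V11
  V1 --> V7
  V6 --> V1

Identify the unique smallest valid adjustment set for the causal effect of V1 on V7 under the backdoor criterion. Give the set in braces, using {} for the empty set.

Variables eligible for adjustment (non-descendants of V1, excluding V1 and V7): {V10, V11, V2, V5, V6, V9}.
Backdoor paths from V1 to V7:
  P1: V1 <- V10 -> V6 <- V2 -> V7
  P2: V1 <- V10 -> V6 -> V7
  P3: V1 <- V10 -> V11 -> V7
  P4: V1 <- V10 -> V9 <- V5 -> V7
  P5: V1 <- V6 <- V2 -> V7
  P6: V1 <- V6 <- V10 -> V11 -> V7
  P7: V1 <- V6 <- V10 -> V9 <- V5 -> V7
  P8: V1 <- V6 -> V7
The empty set is not sufficient: P2 (V1 <- V10 -> V6 -> V7) has no collider blocking it and no conditioned non-collider, so it is open.
Try {V10, V6}:
  P1: blocked at fork node V10 ∈ conditioning set.
  P2: blocked at fork node V10 ∈ conditioning set.
  P3: blocked at fork node V10 ∈ conditioning set.
  P4: blocked at fork node V10 ∈ conditioning set.
  P5: blocked at chain node V6 ∈ conditioning set.
  P6: blocked at chain node V6 ∈ conditioning set.
  P7: blocked at chain node V6 ∈ conditioning set.
  P8: blocked at fork node V6 ∈ conditioning set.
{V10, V6} contains no descendant of V1 and blocks every backdoor path.
Every element of {V10, V6} is needed (dropping V10 leaves P1 open; dropping V6 leaves P5 open), so no proper subset is valid.
Among all size-2 subsets of the eligible variables, only {V10, V6} blocks every backdoor path, so it is the unique smallest valid adjustment set.

{V10, V6}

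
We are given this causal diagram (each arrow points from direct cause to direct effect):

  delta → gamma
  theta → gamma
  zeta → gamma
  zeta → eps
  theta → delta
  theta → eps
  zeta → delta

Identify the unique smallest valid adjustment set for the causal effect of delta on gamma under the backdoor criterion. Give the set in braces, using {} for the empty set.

Variables eligible for adjustment (non-descendants of delta, excluding delta and gamma): {eps, theta, zeta}.
Backdoor paths from delta to gamma:
  P1: delta <- zeta -> eps <- theta -> gamma
  P2: delta <- zeta -> gamma
  P3: delta <- theta -> eps <- zeta -> gamma
  P4: delta <- theta -> gamma
The empty set is not sufficient: P2 (delta <- zeta -> gamma) has no collider blocking it and no conditioned non-collider, so it is open.
Try {theta, zeta}:
  P1: blocked at fork node zeta ∈ conditioning set.
  P2: blocked at fork node zeta ∈ conditioning set.
  P3: blocked at fork node theta ∈ conditioning set.
  P4: blocked at fork node theta ∈ conditioning set.
{theta, zeta} contains no descendant of delta and blocks every backdoor path.
Every element of {theta, zeta} is needed (dropping theta leaves P4 open; dropping zeta leaves P2 open), so no proper subset is valid.
Among all size-2 subsets of the eligible variables, only {theta, zeta} blocks every backdoor path, so it is the unique smallest valid adjustment set.

{theta, zeta}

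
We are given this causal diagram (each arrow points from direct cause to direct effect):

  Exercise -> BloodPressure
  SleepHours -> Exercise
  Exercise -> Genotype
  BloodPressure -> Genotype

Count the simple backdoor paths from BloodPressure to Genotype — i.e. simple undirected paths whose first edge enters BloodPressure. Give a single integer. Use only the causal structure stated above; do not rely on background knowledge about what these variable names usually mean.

1

A backdoor path from BloodPressure to Genotype is any simple undirected path whose first edge points into BloodPressure (i.e. leaves BloodPressure via a parent).
Parents of BloodPressure: {Exercise}.
Enumerating:
  P1: BloodPressure <- Exercise -> Genotype
That exhausts the simple backdoor paths. Count: 1.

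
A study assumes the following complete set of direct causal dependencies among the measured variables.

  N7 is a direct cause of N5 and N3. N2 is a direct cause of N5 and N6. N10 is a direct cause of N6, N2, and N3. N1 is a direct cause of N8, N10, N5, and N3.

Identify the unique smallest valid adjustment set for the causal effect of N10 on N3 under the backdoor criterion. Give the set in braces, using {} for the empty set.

{N1}

Variables eligible for adjustment (non-descendants of N10, excluding N10 and N3): {N1, N7, N8}.
Backdoor paths from N10 to N3:
  P1: N10 <- N1 -> N5 <- N7 -> N3
  P2: N10 <- N1 -> N3
The empty set is not sufficient: P2 (N10 <- N1 -> N3) has no collider blocking it and no conditioned non-collider, so it is open.
Try {N1}:
  P1: blocked at fork node N1 ∈ conditioning set.
  P2: blocked at fork node N1 ∈ conditioning set.
{N1} contains no descendant of N10 and blocks every backdoor path.
No other singleton works — e.g. {N7} leaves P2 open — so {N1} is the unique smallest valid adjustment set.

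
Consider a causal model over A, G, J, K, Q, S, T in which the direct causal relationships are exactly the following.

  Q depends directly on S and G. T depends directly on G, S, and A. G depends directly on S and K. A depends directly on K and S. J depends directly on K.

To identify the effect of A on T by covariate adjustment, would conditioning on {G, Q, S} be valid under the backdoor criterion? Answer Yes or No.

Yes

Backdoor paths from A to T (paths whose first edge points into A):
  P1: A <- S -> G -> T
  P2: A <- S -> Q <- G -> T
  P3: A <- S -> T
  P4: A <- K -> G <- S -> T
  P5: A <- K -> G -> Q <- S -> T
  P6: A <- K -> G -> T
Condition 1 (no descendant of A in the set): holds — descendants of A are {T}; none are in {G, Q, S}.
Condition 2 (every backdoor path blocked by {G, Q, S}):
  P1: blocked at fork node S ∈ conditioning set.
  P2: blocked at fork node S ∈ conditioning set.
  P3: blocked at fork node S ∈ conditioning set.
  P4: blocked at fork node S ∈ conditioning set.
  P5: blocked at chain node G ∈ conditioning set.
  P6: blocked at chain node G ∈ conditioning set.
{G, Q, S} satisfies the backdoor criterion.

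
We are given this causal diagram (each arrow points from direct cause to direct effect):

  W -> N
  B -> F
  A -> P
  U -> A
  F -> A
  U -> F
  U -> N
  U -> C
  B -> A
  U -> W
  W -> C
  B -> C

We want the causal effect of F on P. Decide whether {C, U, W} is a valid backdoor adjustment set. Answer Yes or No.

Backdoor paths from F to P (paths whose first edge points into F):
  P1: F <- B -> A -> P
  P2: F <- B -> C <- U -> A -> P
  P3: F <- B -> C <- W <- U -> A -> P
  P4: F <- B -> C <- W -> N <- U -> A -> P
  P5: F <- U -> W -> C <- B -> A -> P
  P6: F <- U -> A -> P
  P7: F <- U -> C <- B -> A -> P
  P8: F <- U -> N <- W -> C <- B -> A -> P
Condition 1 (no descendant of F in the set): holds — descendants of F are {A, P}; none are in {C, U, W}.
Condition 2 (every backdoor path blocked by {C, U, W}):
  P1: open — no interior node is in the conditioning set.
  P2: blocked at fork node U ∈ conditioning set.
  P3: blocked at chain node W ∈ conditioning set.
  P4: blocked at fork node W ∈ conditioning set.
  P5: blocked at fork node U ∈ conditioning set.
  P6: blocked at fork node U ∈ conditioning set.
  P7: blocked at fork node U ∈ conditioning set.
  P8: blocked at fork node U ∈ conditioning set.
{C, U, W} does not satisfy the backdoor criterion.

No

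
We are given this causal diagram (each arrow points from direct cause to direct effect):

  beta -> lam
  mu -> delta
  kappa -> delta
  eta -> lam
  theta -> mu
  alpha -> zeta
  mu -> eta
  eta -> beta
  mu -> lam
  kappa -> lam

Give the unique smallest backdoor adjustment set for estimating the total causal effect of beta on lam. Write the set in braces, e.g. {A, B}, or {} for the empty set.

Variables eligible for adjustment (non-descendants of beta, excluding beta and lam): {alpha, delta, eta, kappa, mu, theta, zeta}.
Backdoor paths from beta to lam:
  P1: beta <- eta <- mu -> delta <- kappa -> lam
  P2: beta <- eta <- mu -> lam
  P3: beta <- eta -> lam
The empty set is not sufficient: P2 (beta <- eta <- mu -> lam) has no collider blocking it and no conditioned non-collider, so it is open.
Try {eta}:
  P1: blocked at chain node eta ∈ conditioning set.
  P2: blocked at chain node eta ∈ conditioning set.
  P3: blocked at fork node eta ∈ conditioning set.
{eta} contains no descendant of beta and blocks every backdoor path.
No other singleton works — e.g. {theta} leaves P2 open — so {eta} is the unique smallest valid adjustment set.

{eta}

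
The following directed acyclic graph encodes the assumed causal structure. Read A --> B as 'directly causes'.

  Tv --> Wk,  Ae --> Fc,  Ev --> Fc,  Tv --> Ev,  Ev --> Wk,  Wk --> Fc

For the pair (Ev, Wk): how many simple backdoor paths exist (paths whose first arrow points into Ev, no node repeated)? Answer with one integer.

A backdoor path from Ev to Wk is any simple undirected path whose first edge points into Ev (i.e. leaves Ev via a parent).
Parents of Ev: {Tv}.
Enumerating:
  P1: Ev <- Tv -> Wk
That exhausts the simple backdoor paths. Count: 1.

1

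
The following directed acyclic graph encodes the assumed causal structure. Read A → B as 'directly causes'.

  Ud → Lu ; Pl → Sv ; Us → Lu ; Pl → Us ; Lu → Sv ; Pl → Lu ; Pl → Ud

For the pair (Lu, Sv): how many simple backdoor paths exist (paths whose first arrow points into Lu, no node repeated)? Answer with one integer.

A backdoor path from Lu to Sv is any simple undirected path whose first edge points into Lu (i.e. leaves Lu via a parent).
Parents of Lu: {Pl, Ud, Us}.
Enumerating:
  P1: Lu <- Pl -> Sv
  P2: Lu <- Us <- Pl -> Sv
  P3: Lu <- Ud <- Pl -> Sv
That exhausts the simple backdoor paths. Count: 3.

3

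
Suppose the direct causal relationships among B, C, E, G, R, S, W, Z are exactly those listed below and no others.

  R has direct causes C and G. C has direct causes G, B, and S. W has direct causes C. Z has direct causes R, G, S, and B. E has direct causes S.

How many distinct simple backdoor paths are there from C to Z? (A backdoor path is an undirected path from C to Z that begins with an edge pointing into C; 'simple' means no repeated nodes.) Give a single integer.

4

A backdoor path from C to Z is any simple undirected path whose first edge points into C (i.e. leaves C via a parent).
Parents of C: {B, G, S}.
Enumerating:
  P1: C <- B -> Z
  P2: C <- S -> Z
  P3: C <- G -> R -> Z
  P4: C <- G -> Z
That exhausts the simple backdoor paths. Count: 4.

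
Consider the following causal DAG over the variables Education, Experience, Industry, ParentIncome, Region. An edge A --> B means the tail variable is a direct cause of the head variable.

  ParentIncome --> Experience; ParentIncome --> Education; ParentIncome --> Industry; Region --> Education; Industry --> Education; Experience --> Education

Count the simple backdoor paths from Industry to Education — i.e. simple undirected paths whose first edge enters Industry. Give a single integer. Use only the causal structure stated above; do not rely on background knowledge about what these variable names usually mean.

A backdoor path from Industry to Education is any simple undirected path whose first edge points into Industry (i.e. leaves Industry via a parent).
Parents of Industry: {ParentIncome}.
Enumerating:
  P1: Industry <- ParentIncome -> Experience -> Education
  P2: Industry <- ParentIncome -> Education
That exhausts the simple backdoor paths. Count: 2.

2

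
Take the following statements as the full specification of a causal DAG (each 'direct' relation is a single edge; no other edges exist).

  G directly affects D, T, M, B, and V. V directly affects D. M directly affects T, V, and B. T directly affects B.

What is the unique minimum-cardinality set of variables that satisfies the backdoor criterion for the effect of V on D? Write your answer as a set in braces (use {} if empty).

Variables eligible for adjustment (non-descendants of V, excluding V and D): {B, G, M, T}.
Backdoor paths from V to D:
  P1: V <- G -> D
  P2: V <- M <- G -> D
  P3: V <- M -> T <- G -> D
  P4: V <- M -> T -> B <- G -> D
  P5: V <- M -> B <- G -> D
  P6: V <- M -> B <- T <- G -> D
The empty set is not sufficient: P1 (V <- G -> D) has no collider blocking it and no conditioned non-collider, so it is open.
Try {G}:
  P1: blocked at fork node G ∈ conditioning set.
  P2: blocked at fork node G ∈ conditioning set.
  P3: blocked at collider T (neither it nor any descendant is in the conditioning set).
  P4: blocked at collider B (neither it nor any descendant is in the conditioning set).
  P5: blocked at collider B (neither it nor any descendant is in the conditioning set).
  P6: blocked at collider B (neither it nor any descendant is in the conditioning set).
{G} contains no descendant of V and blocks every backdoor path.
No other singleton works — e.g. {M} leaves P1 open — so {G} is the unique smallest valid adjustment set.

{G}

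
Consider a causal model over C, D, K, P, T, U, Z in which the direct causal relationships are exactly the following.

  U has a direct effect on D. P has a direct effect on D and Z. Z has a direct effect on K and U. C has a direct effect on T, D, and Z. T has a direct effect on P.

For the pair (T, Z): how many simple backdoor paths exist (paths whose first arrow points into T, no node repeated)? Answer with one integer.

A backdoor path from T to Z is any simple undirected path whose first edge points into T (i.e. leaves T via a parent).
Parents of T: {C}.
Enumerating:
  P1: T <- C -> Z
  P2: T <- C -> D <- P -> Z
  P3: T <- C -> D <- U <- Z
That exhausts the simple backdoor paths. Count: 3.

3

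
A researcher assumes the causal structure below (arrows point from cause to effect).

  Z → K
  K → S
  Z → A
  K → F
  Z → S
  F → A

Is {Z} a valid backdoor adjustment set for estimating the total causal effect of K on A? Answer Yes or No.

Yes

Backdoor paths from K to A (paths whose first edge points into K):
  P1: K <- Z -> A
Condition 1 (no descendant of K in the set): holds — descendants of K are {A, F, S}; none are in {Z}.
Condition 2 (every backdoor path blocked by {Z}):
  P1: blocked at fork node Z ∈ conditioning set.
{Z} satisfies the backdoor criterion.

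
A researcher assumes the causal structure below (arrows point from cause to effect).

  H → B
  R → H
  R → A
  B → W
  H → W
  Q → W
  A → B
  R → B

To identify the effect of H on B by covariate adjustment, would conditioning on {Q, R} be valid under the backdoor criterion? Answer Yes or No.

Yes

Backdoor paths from H to B (paths whose first edge points into H):
  P1: H <- R -> A -> B
  P2: H <- R -> B
Condition 1 (no descendant of H in the set): holds — descendants of H are {B, W}; none are in {Q, R}.
Condition 2 (every backdoor path blocked by {Q, R}):
  P1: blocked at fork node R ∈ conditioning set.
  P2: blocked at fork node R ∈ conditioning set.
{Q, R} satisfies the backdoor criterion.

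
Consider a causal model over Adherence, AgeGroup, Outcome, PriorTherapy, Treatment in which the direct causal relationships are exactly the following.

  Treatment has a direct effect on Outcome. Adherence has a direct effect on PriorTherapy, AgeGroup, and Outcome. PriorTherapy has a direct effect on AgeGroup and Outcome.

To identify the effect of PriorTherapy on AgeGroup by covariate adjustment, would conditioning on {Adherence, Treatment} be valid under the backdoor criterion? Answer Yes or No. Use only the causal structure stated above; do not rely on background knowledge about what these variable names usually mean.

Backdoor paths from PriorTherapy to AgeGroup (paths whose first edge points into PriorTherapy):
  P1: PriorTherapy <- Adherence -> AgeGroup
Condition 1 (no descendant of PriorTherapy in the set): holds — descendants of PriorTherapy are {AgeGroup, Outcome}; none are in {Adherence, Treatment}.
Condition 2 (every backdoor path blocked by {Adherence, Treatment}):
  P1: blocked at fork node Adherence ∈ conditioning set.
{Adherence, Treatment} satisfies the backdoor criterion.

Yes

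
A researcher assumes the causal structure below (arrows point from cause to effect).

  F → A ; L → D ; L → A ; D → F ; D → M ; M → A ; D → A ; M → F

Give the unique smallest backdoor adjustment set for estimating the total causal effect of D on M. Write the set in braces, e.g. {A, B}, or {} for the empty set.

Variables eligible for adjustment (non-descendants of D, excluding D and M): {L}.
Backdoor paths from D to M:
  P1: D <- L -> A <- M
  P2: D <- L -> A <- F <- M
Each backdoor path contains an unconditioned collider, so every path is already blocked with the empty conditioning set:
  P1: blocked at collider A (neither it nor any descendant is in the conditioning set).
  P2: blocked at collider A (neither it nor any descendant is in the conditioning set).
The empty set is therefore the unique smallest valid set.

{}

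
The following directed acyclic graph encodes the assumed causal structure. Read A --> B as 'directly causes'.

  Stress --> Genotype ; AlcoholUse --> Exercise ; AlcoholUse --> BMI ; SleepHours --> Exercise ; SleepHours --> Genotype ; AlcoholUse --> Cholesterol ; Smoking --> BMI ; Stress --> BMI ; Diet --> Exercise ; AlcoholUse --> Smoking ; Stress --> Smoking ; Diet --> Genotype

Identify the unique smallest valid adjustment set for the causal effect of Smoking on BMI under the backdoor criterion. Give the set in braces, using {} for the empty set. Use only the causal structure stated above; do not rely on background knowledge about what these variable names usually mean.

{AlcoholUse, Stress}

Variables eligible for adjustment (non-descendants of Smoking, excluding Smoking and BMI): {AlcoholUse, Cholesterol, Diet, Exercise, Genotype, SleepHours, Stress}.
Backdoor paths from Smoking to BMI:
  P1: Smoking <- AlcoholUse -> BMI
  P2: Smoking <- AlcoholUse -> Exercise <- SleepHours -> Genotype <- Stress -> BMI
  P3: Smoking <- AlcoholUse -> Exercise <- Diet -> Genotype <- Stress -> BMI
  P4: Smoking <- Stress -> Genotype <- SleepHours -> Exercise <- AlcoholUse -> BMI
  P5: Smoking <- Stress -> Genotype <- Diet -> Exercise <- AlcoholUse -> BMI
  P6: Smoking <- Stress -> BMI
The empty set is not sufficient: P1 (Smoking <- AlcoholUse -> BMI) has no collider blocking it and no conditioned non-collider, so it is open.
Try {AlcoholUse, Stress}:
  P1: blocked at fork node AlcoholUse ∈ conditioning set.
  P2: blocked at fork node AlcoholUse ∈ conditioning set.
  P3: blocked at fork node AlcoholUse ∈ conditioning set.
  P4: blocked at fork node Stress ∈ conditioning set.
  P5: blocked at fork node Stress ∈ conditioning set.
  P6: blocked at fork node Stress ∈ conditioning set.
{AlcoholUse, Stress} contains no descendant of Smoking and blocks every backdoor path.
Every element of {AlcoholUse, Stress} is needed (dropping AlcoholUse leaves P1 open; dropping Stress leaves P6 open), so no proper subset is valid.
Among all size-2 subsets of the eligible variables, only {AlcoholUse, Stress} blocks every backdoor path, so it is the unique smallest valid adjustment set.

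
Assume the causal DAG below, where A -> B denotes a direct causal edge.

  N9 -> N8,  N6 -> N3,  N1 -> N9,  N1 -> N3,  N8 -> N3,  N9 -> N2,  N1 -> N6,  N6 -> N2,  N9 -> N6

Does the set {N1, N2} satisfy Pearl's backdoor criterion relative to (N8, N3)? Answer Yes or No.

Backdoor paths from N8 to N3 (paths whose first edge points into N8):
  P1: N8 <- N9 <- N1 -> N6 -> N3
  P2: N8 <- N9 <- N1 -> N3
  P3: N8 <- N9 -> N6 <- N1 -> N3
  P4: N8 <- N9 -> N6 -> N3
  P5: N8 <- N9 -> N2 <- N6 <- N1 -> N3
  P6: N8 <- N9 -> N2 <- N6 -> N3
Condition 1 (no descendant of N8 in the set): holds — descendants of N8 are {N3}; none are in {N1, N2}.
Condition 2 (every backdoor path blocked by {N1, N2}):
  P1: blocked at fork node N1 ∈ conditioning set.
  P2: blocked at fork node N1 ∈ conditioning set.
  P3: blocked at fork node N1 ∈ conditioning set.
  P4: open — no interior node is in the conditioning set.
  P5: blocked at fork node N1 ∈ conditioning set.
  P6: open — collider(s) N2 are conditioned on (or have a conditioned descendant) and no non-collider on the path is in the set.
{N1, N2} does not satisfy the backdoor criterion.

No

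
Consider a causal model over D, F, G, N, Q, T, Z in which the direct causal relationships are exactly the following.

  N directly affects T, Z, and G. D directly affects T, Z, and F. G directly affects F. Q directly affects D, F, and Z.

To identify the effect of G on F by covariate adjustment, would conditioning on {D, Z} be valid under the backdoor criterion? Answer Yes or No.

No

Backdoor paths from G to F (paths whose first edge points into G):
  P1: G <- N -> Z <- Q -> D -> F
  P2: G <- N -> Z <- Q -> F
  P3: G <- N -> Z <- D <- Q -> F
  P4: G <- N -> Z <- D -> F
  P5: G <- N -> T <- D <- Q -> F
  P6: G <- N -> T <- D -> Z <- Q -> F
  P7: G <- N -> T <- D -> F
Condition 1 (no descendant of G in the set): holds — descendants of G are {F}; none are in {D, Z}.
Condition 2 (every backdoor path blocked by {D, Z}):
  P1: blocked at chain node D ∈ conditioning set.
  P2: open — collider(s) Z are conditioned on (or have a conditioned descendant) and no non-collider on the path is in the set.
  P3: blocked at chain node D ∈ conditioning set.
  P4: blocked at fork node D ∈ conditioning set.
  P5: blocked at collider T (neither it nor any descendant is in the conditioning set).
  P6: blocked at collider T (neither it nor any descendant is in the conditioning set).
  P7: blocked at collider T (neither it nor any descendant is in the conditioning set).
{D, Z} does not satisfy the backdoor criterion.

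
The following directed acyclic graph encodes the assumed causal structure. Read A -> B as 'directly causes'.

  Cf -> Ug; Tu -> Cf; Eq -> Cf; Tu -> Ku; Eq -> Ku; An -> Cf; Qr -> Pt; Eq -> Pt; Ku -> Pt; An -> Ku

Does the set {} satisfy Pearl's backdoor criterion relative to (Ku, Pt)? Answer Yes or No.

No

Backdoor paths from Ku to Pt (paths whose first edge points into Ku):
  P1: Ku <- Tu -> Cf <- Eq -> Pt
  P2: Ku <- Eq -> Pt
  P3: Ku <- An -> Cf <- Eq -> Pt
Condition 1 (no descendant of Ku in the set): holds — descendants of Ku are {Pt}; none are in {}.
Condition 2 (every backdoor path blocked by {}):
  P1: blocked at collider Cf (neither it nor any descendant is in the conditioning set).
  P2: open — no interior node is in the conditioning set.
  P3: blocked at collider Cf (neither it nor any descendant is in the conditioning set).
{} does not satisfy the backdoor criterion.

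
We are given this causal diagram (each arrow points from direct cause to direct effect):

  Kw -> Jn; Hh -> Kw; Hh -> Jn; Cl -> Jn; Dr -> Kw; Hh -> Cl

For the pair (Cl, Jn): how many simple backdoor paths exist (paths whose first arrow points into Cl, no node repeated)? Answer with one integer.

2

A backdoor path from Cl to Jn is any simple undirected path whose first edge points into Cl (i.e. leaves Cl via a parent).
Parents of Cl: {Hh}.
Enumerating:
  P1: Cl <- Hh -> Kw -> Jn
  P2: Cl <- Hh -> Jn
That exhausts the simple backdoor paths. Count: 2.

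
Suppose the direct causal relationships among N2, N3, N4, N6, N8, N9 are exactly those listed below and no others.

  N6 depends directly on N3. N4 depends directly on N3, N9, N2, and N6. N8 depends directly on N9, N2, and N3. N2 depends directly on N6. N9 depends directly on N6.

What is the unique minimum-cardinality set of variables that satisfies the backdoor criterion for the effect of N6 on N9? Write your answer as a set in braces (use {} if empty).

{}

Variables eligible for adjustment (non-descendants of N6, excluding N6 and N9): {N3}.
Backdoor paths from N6 to N9:
  P1: N6 <- N3 -> N8 <- N2 -> N4 <- N9
  P2: N6 <- N3 -> N8 <- N9
  P3: N6 <- N3 -> N4 <- N2 -> N8 <- N9
  P4: N6 <- N3 -> N4 <- N9
Each backdoor path contains an unconditioned collider, so every path is already blocked with the empty conditioning set:
  P1: blocked at collider N8 (neither it nor any descendant is in the conditioning set).
  P2: blocked at collider N8 (neither it nor any descendant is in the conditioning set).
  P3: blocked at collider N4 (neither it nor any descendant is in the conditioning set).
  P4: blocked at collider N4 (neither it nor any descendant is in the conditioning set).
The empty set is therefore the unique smallest valid set.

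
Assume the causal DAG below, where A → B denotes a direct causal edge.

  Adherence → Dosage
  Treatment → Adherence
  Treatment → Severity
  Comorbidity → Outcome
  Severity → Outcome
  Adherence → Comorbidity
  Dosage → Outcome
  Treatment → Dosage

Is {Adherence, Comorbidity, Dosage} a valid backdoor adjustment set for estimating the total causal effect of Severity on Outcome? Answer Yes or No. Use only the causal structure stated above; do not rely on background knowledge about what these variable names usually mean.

Yes

Backdoor paths from Severity to Outcome (paths whose first edge points into Severity):
  P1: Severity <- Treatment -> Adherence -> Dosage -> Outcome
  P2: Severity <- Treatment -> Adherence -> Comorbidity -> Outcome
  P3: Severity <- Treatment -> Dosage <- Adherence -> Comorbidity -> Outcome
  P4: Severity <- Treatment -> Dosage -> Outcome
Condition 1 (no descendant of Severity in the set): holds — descendants of Severity are {Outcome}; none are in {Adherence, Comorbidity, Dosage}.
Condition 2 (every backdoor path blocked by {Adherence, Comorbidity, Dosage}):
  P1: blocked at chain node Adherence ∈ conditioning set.
  P2: blocked at chain node Adherence ∈ conditioning set.
  P3: blocked at fork node Adherence ∈ conditioning set.
  P4: blocked at chain node Dosage ∈ conditioning set.
{Adherence, Comorbidity, Dosage} satisfies the backdoor criterion.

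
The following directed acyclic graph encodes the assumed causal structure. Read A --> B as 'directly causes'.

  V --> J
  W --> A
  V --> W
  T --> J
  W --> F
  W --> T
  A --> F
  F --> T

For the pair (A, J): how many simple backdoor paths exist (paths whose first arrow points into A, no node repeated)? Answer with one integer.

3

A backdoor path from A to J is any simple undirected path whose first edge points into A (i.e. leaves A via a parent).
Parents of A: {W}.
Enumerating:
  P1: A <- W <- V -> J
  P2: A <- W -> F -> T -> J
  P3: A <- W -> T -> J
That exhausts the simple backdoor paths. Count: 3.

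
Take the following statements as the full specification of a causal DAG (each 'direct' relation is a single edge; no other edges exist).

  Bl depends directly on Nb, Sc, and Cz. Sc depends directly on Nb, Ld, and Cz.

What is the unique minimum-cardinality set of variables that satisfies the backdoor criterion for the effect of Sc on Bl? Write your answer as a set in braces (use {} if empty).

Variables eligible for adjustment (non-descendants of Sc, excluding Sc and Bl): {Cz, Ld, Nb}.
Backdoor paths from Sc to Bl:
  P1: Sc <- Nb -> Bl
  P2: Sc <- Cz -> Bl
The empty set is not sufficient: P1 (Sc <- Nb -> Bl) has no collider blocking it and no conditioned non-collider, so it is open.
Try {Cz, Nb}:
  P1: blocked at fork node Nb ∈ conditioning set.
  P2: blocked at fork node Cz ∈ conditioning set.
{Cz, Nb} contains no descendant of Sc and blocks every backdoor path.
Every element of {Cz, Nb} is needed (dropping Cz leaves P2 open; dropping Nb leaves P1 open), so no proper subset is valid.
Among all size-2 subsets of the eligible variables, only {Cz, Nb} blocks every backdoor path, so it is the unique smallest valid adjustment set.

{Cz, Nb}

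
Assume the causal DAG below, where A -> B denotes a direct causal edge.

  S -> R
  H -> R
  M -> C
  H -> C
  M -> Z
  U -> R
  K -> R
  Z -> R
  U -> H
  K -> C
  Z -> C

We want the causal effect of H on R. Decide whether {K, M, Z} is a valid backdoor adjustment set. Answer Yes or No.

No

Backdoor paths from H to R (paths whose first edge points into H):
  P1: H <- U -> R
Condition 1 (no descendant of H in the set): holds — descendants of H are {C, R}; none are in {K, M, Z}.
Condition 2 (every backdoor path blocked by {K, M, Z}):
  P1: open — no interior node is in the conditioning set.
{K, M, Z} does not satisfy the backdoor criterion.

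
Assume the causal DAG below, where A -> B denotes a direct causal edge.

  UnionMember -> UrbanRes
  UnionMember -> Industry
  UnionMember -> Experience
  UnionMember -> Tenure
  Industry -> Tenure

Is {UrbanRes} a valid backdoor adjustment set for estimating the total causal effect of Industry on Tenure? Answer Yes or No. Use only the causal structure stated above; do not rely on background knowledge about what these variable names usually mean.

Backdoor paths from Industry to Tenure (paths whose first edge points into Industry):
  P1: Industry <- UnionMember -> Tenure
Condition 1 (no descendant of Industry in the set): holds — descendants of Industry are {Tenure}; none are in {UrbanRes}.
Condition 2 (every backdoor path blocked by {UrbanRes}):
  P1: open — no interior node is in the conditioning set.
{UrbanRes} does not satisfy the backdoor criterion.

No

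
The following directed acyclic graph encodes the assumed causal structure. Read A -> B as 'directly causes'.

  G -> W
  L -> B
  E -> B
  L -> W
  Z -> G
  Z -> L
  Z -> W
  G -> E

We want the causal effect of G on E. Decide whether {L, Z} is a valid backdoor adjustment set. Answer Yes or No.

Yes

Backdoor paths from G to E (paths whose first edge points into G):
  P1: G <- Z -> L -> B <- E
  P2: G <- Z -> W <- L -> B <- E
Condition 1 (no descendant of G in the set): holds — descendants of G are {B, E, W}; none are in {L, Z}.
Condition 2 (every backdoor path blocked by {L, Z}):
  P1: blocked at fork node Z ∈ conditioning set.
  P2: blocked at fork node Z ∈ conditioning set.
{L, Z} satisfies the backdoor criterion.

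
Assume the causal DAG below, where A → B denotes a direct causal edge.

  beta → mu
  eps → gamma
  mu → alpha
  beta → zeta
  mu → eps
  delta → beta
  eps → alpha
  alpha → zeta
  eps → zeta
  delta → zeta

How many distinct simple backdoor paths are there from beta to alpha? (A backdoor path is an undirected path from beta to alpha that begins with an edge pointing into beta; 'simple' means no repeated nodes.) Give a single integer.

3

A backdoor path from beta to alpha is any simple undirected path whose first edge points into beta (i.e. leaves beta via a parent).
Parents of beta: {delta}.
Enumerating:
  P1: beta <- delta -> zeta <- eps <- mu -> alpha
  P2: beta <- delta -> zeta <- eps -> alpha
  P3: beta <- delta -> zeta <- alpha
That exhausts the simple backdoor paths. Count: 3.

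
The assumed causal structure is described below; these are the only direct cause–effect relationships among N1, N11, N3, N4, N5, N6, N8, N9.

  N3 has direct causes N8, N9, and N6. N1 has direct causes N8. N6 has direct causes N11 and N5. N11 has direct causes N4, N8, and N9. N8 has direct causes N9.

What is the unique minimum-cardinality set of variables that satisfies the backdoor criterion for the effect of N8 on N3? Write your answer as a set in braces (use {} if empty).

{N9}

Variables eligible for adjustment (non-descendants of N8, excluding N8 and N3): {N4, N5, N9}.
Backdoor paths from N8 to N3:
  P1: N8 <- N9 -> N11 -> N6 -> N3
  P2: N8 <- N9 -> N3
The empty set is not sufficient: P1 (N8 <- N9 -> N11 -> N6 -> N3) has no collider blocking it and no conditioned non-collider, so it is open.
Try {N9}:
  P1: blocked at fork node N9 ∈ conditioning set.
  P2: blocked at fork node N9 ∈ conditioning set.
{N9} contains no descendant of N8 and blocks every backdoor path.
No other singleton works — e.g. {N4} leaves P1 open — so {N9} is the unique smallest valid adjustment set.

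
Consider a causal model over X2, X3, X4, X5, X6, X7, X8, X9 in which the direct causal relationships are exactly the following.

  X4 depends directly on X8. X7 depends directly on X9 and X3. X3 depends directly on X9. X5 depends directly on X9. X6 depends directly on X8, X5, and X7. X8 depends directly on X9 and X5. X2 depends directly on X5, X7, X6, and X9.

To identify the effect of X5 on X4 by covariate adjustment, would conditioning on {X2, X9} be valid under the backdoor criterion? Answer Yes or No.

Backdoor paths from X5 to X4 (paths whose first edge points into X5):
  P1: X5 <- X9 -> X3 -> X7 -> X6 <- X8 -> X4
  P2: X5 <- X9 -> X3 -> X7 -> X2 <- X6 <- X8 -> X4
  P3: X5 <- X9 -> X7 -> X6 <- X8 -> X4
  P4: X5 <- X9 -> X7 -> X2 <- X6 <- X8 -> X4
  P5: X5 <- X9 -> X8 -> X4
  P6: X5 <- X9 -> X2 <- X7 -> X6 <- X8 -> X4
  P7: X5 <- X9 -> X2 <- X6 <- X8 -> X4
Condition 1 (no descendant of X5 in the set): FAILS — X2 is a descendant of X5.
Condition 2 (every backdoor path blocked by {X2, X9}):
  P1: blocked at fork node X9 ∈ conditioning set.
  P2: blocked at fork node X9 ∈ conditioning set.
  P3: blocked at fork node X9 ∈ conditioning set.
  P4: blocked at fork node X9 ∈ conditioning set.
  P5: blocked at fork node X9 ∈ conditioning set.
  P6: blocked at fork node X9 ∈ conditioning set.
  P7: blocked at fork node X9 ∈ conditioning set.
{X2, X9} does not satisfy the backdoor criterion.

No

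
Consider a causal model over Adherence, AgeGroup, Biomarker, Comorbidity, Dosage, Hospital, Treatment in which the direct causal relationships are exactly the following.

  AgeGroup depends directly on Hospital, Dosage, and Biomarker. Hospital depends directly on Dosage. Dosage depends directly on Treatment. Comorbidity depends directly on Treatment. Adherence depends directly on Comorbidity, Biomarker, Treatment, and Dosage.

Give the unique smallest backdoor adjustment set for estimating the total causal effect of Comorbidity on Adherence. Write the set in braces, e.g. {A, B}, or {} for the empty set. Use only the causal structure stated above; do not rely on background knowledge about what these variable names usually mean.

Variables eligible for adjustment (non-descendants of Comorbidity, excluding Comorbidity and Adherence): {AgeGroup, Biomarker, Dosage, Hospital, Treatment}.
Backdoor paths from Comorbidity to Adherence:
  P1: Comorbidity <- Treatment -> Dosage -> Hospital -> AgeGroup <- Biomarker -> Adherence
  P2: Comorbidity <- Treatment -> Dosage -> AgeGroup <- Biomarker -> Adherence
  P3: Comorbidity <- Treatment -> Dosage -> Adherence
  P4: Comorbidity <- Treatment -> Adherence
The empty set is not sufficient: P3 (Comorbidity <- Treatment -> Dosage -> Adherence) has no collider blocking it and no conditioned non-collider, so it is open.
Try {Treatment}:
  P1: blocked at fork node Treatment ∈ conditioning set.
  P2: blocked at fork node Treatment ∈ conditioning set.
  P3: blocked at fork node Treatment ∈ conditioning set.
  P4: blocked at fork node Treatment ∈ conditioning set.
{Treatment} contains no descendant of Comorbidity and blocks every backdoor path.
No other singleton works — e.g. {Dosage} leaves P4 open — so {Treatment} is the unique smallest valid adjustment set.

{Treatment}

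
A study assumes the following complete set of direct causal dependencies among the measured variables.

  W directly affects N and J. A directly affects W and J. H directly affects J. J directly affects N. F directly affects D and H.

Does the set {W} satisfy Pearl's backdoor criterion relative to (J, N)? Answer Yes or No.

Backdoor paths from J to N (paths whose first edge points into J):
  P1: J <- A -> W -> N
  P2: J <- W -> N
Condition 1 (no descendant of J in the set): holds — descendants of J are {N}; none are in {W}.
Condition 2 (every backdoor path blocked by {W}):
  P1: blocked at chain node W ∈ conditioning set.
  P2: blocked at fork node W ∈ conditioning set.
{W} satisfies the backdoor criterion.

Yes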